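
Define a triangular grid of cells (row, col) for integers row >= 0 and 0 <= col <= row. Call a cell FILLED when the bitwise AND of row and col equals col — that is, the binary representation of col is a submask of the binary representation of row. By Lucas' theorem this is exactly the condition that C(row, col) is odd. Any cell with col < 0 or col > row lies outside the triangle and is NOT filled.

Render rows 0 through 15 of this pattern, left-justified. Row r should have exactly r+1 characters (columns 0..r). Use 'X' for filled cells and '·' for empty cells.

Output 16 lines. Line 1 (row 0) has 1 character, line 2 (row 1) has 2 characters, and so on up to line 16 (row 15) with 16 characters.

Answer: X
XX
X·X
XXXX
X···X
XX··XX
X·X·X·X
XXXXXXXX
X·······X
XX······XX
X·X·····X·X
XXXX····XXXX
X···X···X···X
XX··XX··XX··XX
X·X·X·X·X·X·X·X
XXXXXXXXXXXXXXXX

Derivation:
r0=0: X
r1=1: XX
r2=10: X·X
r3=11: XXXX
r4=100: X···X
r5=101: XX··XX
r6=110: X·X·X·X
r7=111: XXXXXXXX
r8=1000: X·······X
r9=1001: XX······XX
r10=1010: X·X·····X·X
r11=1011: XXXX····XXXX
r12=1100: X···X···X···X
r13=1101: XX··XX··XX··XX
r14=1110: X·X·X·X·X·X·X·X
r15=1111: XXXXXXXXXXXXXXXX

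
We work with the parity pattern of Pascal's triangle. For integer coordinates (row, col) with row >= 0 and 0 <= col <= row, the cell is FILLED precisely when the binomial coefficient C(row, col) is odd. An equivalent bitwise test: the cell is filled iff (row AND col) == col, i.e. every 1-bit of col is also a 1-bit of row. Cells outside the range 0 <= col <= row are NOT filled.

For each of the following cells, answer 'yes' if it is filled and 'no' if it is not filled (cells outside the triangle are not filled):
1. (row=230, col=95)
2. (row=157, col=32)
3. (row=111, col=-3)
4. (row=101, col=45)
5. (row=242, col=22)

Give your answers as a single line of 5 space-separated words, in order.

Answer: no no no no no

Derivation:
(230,95): row=0b11100110, col=0b1011111, row AND col = 0b1000110 = 70; 70 != 95 -> empty
(157,32): row=0b10011101, col=0b100000, row AND col = 0b0 = 0; 0 != 32 -> empty
(111,-3): col outside [0, 111] -> not filled
(101,45): row=0b1100101, col=0b101101, row AND col = 0b100101 = 37; 37 != 45 -> empty
(242,22): row=0b11110010, col=0b10110, row AND col = 0b10010 = 18; 18 != 22 -> empty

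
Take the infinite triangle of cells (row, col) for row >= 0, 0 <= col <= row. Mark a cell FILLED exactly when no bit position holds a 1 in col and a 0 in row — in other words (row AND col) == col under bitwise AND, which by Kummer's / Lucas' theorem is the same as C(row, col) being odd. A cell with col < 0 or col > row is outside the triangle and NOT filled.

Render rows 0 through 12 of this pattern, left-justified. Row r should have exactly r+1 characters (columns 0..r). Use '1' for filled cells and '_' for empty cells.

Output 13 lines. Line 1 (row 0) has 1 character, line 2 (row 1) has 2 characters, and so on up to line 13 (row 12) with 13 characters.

Answer: 1
11
1_1
1111
1___1
11__11
1_1_1_1
11111111
1_______1
11______11
1_1_____1_1
1111____1111
1___1___1___1

Derivation:
r0=0: 1
r1=1: 11
r2=10: 1_1
r3=11: 1111
r4=100: 1___1
r5=101: 11__11
r6=110: 1_1_1_1
r7=111: 11111111
r8=1000: 1_______1
r9=1001: 11______11
r10=1010: 1_1_____1_1
r11=1011: 1111____1111
r12=1100: 1___1___1___1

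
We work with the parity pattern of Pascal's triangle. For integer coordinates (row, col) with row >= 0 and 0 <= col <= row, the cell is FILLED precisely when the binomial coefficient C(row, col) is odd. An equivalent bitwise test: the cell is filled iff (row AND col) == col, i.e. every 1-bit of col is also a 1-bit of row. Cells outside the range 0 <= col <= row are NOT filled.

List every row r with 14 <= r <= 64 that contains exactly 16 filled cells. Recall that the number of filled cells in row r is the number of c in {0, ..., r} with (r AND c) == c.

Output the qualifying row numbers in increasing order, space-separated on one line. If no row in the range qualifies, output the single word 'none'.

Answer: 15 23 27 29 30 39 43 45 46 51 53 54 57 58 60

Derivation:
Row r has 2^popcount(r) filled cells, so we need popcount(r) = log2(16) = 4.
Scan r = 14..64 and keep those with exactly 4 one-bits:
r=14=1110 popcount=3 -> skip
r=15=1111 popcount=4 -> KEEP
r=16=10000 popcount=1 -> skip
r=17=10001 popcount=2 -> skip
r=18=10010 popcount=2 -> skip
r=19=10011 popcount=3 -> skip
r=20=10100 popcount=2 -> skip
r=21=10101 popcount=3 -> skip
r=22=10110 popcount=3 -> skip
r=23=10111 popcount=4 -> KEEP
r=24=11000 popcount=2 -> skip
r=25=11001 popcount=3 -> skip
r=26=11010 popcount=3 -> skip
r=27=11011 popcount=4 -> KEEP
r=28=11100 popcount=3 -> skip
r=29=11101 popcount=4 -> KEEP
r=30=11110 popcount=4 -> KEEP
r=31=11111 popcount=5 -> skip
r=32=100000 popcount=1 -> skip
r=33=100001 popcount=2 -> skip
r=34=100010 popcount=2 -> skip
r=35=100011 popcount=3 -> skip
r=36=100100 popcount=2 -> skip
r=37=100101 popcount=3 -> skip
r=38=100110 popcount=3 -> skip
r=39=100111 popcount=4 -> KEEP
r=40=101000 popcount=2 -> skip
r=41=101001 popcount=3 -> skip
r=42=101010 popcount=3 -> skip
r=43=101011 popcount=4 -> KEEP
r=44=101100 popcount=3 -> skip
r=45=101101 popcount=4 -> KEEP
r=46=101110 popcount=4 -> KEEP
r=47=101111 popcount=5 -> skip
r=48=110000 popcount=2 -> skip
r=49=110001 popcount=3 -> skip
r=50=110010 popcount=3 -> skip
r=51=110011 popcount=4 -> KEEP
r=52=110100 popcount=3 -> skip
r=53=110101 popcount=4 -> KEEP
r=54=110110 popcount=4 -> KEEP
r=55=110111 popcount=5 -> skip
r=56=111000 popcount=3 -> skip
r=57=111001 popcount=4 -> KEEP
r=58=111010 popcount=4 -> KEEP
r=59=111011 popcount=5 -> skip
r=60=111100 popcount=4 -> KEEP
r=61=111101 popcount=5 -> skip
r=62=111110 popcount=5 -> skip
r=63=111111 popcount=6 -> skip
r=64=1000000 popcount=1 -> skip
Kept rows: 15 23 27 29 30 39 43 45 46 51 53 54 57 58 60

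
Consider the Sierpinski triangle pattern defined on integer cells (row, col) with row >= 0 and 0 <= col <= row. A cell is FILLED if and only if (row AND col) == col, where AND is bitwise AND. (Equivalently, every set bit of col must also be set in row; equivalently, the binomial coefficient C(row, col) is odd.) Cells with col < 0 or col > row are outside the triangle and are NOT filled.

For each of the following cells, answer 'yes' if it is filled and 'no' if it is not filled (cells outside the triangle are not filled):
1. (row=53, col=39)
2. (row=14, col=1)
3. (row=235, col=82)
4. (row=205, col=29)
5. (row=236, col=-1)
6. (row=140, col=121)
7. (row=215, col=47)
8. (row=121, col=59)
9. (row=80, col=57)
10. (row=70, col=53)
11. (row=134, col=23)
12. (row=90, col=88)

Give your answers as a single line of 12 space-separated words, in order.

Answer: no no no no no no no no no no no yes

Derivation:
(53,39): row=0b110101, col=0b100111, row AND col = 0b100101 = 37; 37 != 39 -> empty
(14,1): row=0b1110, col=0b1, row AND col = 0b0 = 0; 0 != 1 -> empty
(235,82): row=0b11101011, col=0b1010010, row AND col = 0b1000010 = 66; 66 != 82 -> empty
(205,29): row=0b11001101, col=0b11101, row AND col = 0b1101 = 13; 13 != 29 -> empty
(236,-1): col outside [0, 236] -> not filled
(140,121): row=0b10001100, col=0b1111001, row AND col = 0b1000 = 8; 8 != 121 -> empty
(215,47): row=0b11010111, col=0b101111, row AND col = 0b111 = 7; 7 != 47 -> empty
(121,59): row=0b1111001, col=0b111011, row AND col = 0b111001 = 57; 57 != 59 -> empty
(80,57): row=0b1010000, col=0b111001, row AND col = 0b10000 = 16; 16 != 57 -> empty
(70,53): row=0b1000110, col=0b110101, row AND col = 0b100 = 4; 4 != 53 -> empty
(134,23): row=0b10000110, col=0b10111, row AND col = 0b110 = 6; 6 != 23 -> empty
(90,88): row=0b1011010, col=0b1011000, row AND col = 0b1011000 = 88; 88 == 88 -> filled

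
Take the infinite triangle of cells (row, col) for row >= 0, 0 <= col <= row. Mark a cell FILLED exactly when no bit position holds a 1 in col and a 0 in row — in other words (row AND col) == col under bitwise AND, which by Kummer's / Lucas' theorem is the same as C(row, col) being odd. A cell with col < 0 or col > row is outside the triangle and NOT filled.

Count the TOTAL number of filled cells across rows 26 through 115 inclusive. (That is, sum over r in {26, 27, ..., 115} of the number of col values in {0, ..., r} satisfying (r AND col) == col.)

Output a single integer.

r26=11010 pc3: +8 =8
r27=11011 pc4: +16 =24
r28=11100 pc3: +8 =32
r29=11101 pc4: +16 =48
r30=11110 pc4: +16 =64
r31=11111 pc5: +32 =96
r32=100000 pc1: +2 =98
r33=100001 pc2: +4 =102
r34=100010 pc2: +4 =106
r35=100011 pc3: +8 =114
r36=100100 pc2: +4 =118
r37=100101 pc3: +8 =126
r38=100110 pc3: +8 =134
r39=100111 pc4: +16 =150
r40=101000 pc2: +4 =154
r41=101001 pc3: +8 =162
r42=101010 pc3: +8 =170
r43=101011 pc4: +16 =186
r44=101100 pc3: +8 =194
r45=101101 pc4: +16 =210
r46=101110 pc4: +16 =226
r47=101111 pc5: +32 =258
r48=110000 pc2: +4 =262
r49=110001 pc3: +8 =270
r50=110010 pc3: +8 =278
r51=110011 pc4: +16 =294
r52=110100 pc3: +8 =302
r53=110101 pc4: +16 =318
r54=110110 pc4: +16 =334
r55=110111 pc5: +32 =366
r56=111000 pc3: +8 =374
r57=111001 pc4: +16 =390
r58=111010 pc4: +16 =406
r59=111011 pc5: +32 =438
r60=111100 pc4: +16 =454
r61=111101 pc5: +32 =486
r62=111110 pc5: +32 =518
r63=111111 pc6: +64 =582
r64=1000000 pc1: +2 =584
r65=1000001 pc2: +4 =588
r66=1000010 pc2: +4 =592
r67=1000011 pc3: +8 =600
r68=1000100 pc2: +4 =604
r69=1000101 pc3: +8 =612
r70=1000110 pc3: +8 =620
r71=1000111 pc4: +16 =636
r72=1001000 pc2: +4 =640
r73=1001001 pc3: +8 =648
r74=1001010 pc3: +8 =656
r75=1001011 pc4: +16 =672
r76=1001100 pc3: +8 =680
r77=1001101 pc4: +16 =696
r78=1001110 pc4: +16 =712
r79=1001111 pc5: +32 =744
r80=1010000 pc2: +4 =748
r81=1010001 pc3: +8 =756
r82=1010010 pc3: +8 =764
r83=1010011 pc4: +16 =780
r84=1010100 pc3: +8 =788
r85=1010101 pc4: +16 =804
r86=1010110 pc4: +16 =820
r87=1010111 pc5: +32 =852
r88=1011000 pc3: +8 =860
r89=1011001 pc4: +16 =876
r90=1011010 pc4: +16 =892
r91=1011011 pc5: +32 =924
r92=1011100 pc4: +16 =940
r93=1011101 pc5: +32 =972
r94=1011110 pc5: +32 =1004
r95=1011111 pc6: +64 =1068
r96=1100000 pc2: +4 =1072
r97=1100001 pc3: +8 =1080
r98=1100010 pc3: +8 =1088
r99=1100011 pc4: +16 =1104
r100=1100100 pc3: +8 =1112
r101=1100101 pc4: +16 =1128
r102=1100110 pc4: +16 =1144
r103=1100111 pc5: +32 =1176
r104=1101000 pc3: +8 =1184
r105=1101001 pc4: +16 =1200
r106=1101010 pc4: +16 =1216
r107=1101011 pc5: +32 =1248
r108=1101100 pc4: +16 =1264
r109=1101101 pc5: +32 =1296
r110=1101110 pc5: +32 =1328
r111=1101111 pc6: +64 =1392
r112=1110000 pc3: +8 =1400
r113=1110001 pc4: +16 =1416
r114=1110010 pc4: +16 =1432
r115=1110011 pc5: +32 =1464

Answer: 1464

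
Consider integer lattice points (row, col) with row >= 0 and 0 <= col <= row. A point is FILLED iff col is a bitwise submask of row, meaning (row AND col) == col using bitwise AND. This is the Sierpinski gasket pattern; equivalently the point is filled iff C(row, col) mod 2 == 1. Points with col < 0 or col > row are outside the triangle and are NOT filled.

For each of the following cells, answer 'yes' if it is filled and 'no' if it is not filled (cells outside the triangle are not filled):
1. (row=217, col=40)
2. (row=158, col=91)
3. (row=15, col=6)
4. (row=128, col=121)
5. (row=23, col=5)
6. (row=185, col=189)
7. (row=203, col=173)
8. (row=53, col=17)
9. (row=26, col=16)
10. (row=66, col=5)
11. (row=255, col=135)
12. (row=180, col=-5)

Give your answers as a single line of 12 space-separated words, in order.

Answer: no no yes no yes no no yes yes no yes no

Derivation:
(217,40): row=0b11011001, col=0b101000, row AND col = 0b1000 = 8; 8 != 40 -> empty
(158,91): row=0b10011110, col=0b1011011, row AND col = 0b11010 = 26; 26 != 91 -> empty
(15,6): row=0b1111, col=0b110, row AND col = 0b110 = 6; 6 == 6 -> filled
(128,121): row=0b10000000, col=0b1111001, row AND col = 0b0 = 0; 0 != 121 -> empty
(23,5): row=0b10111, col=0b101, row AND col = 0b101 = 5; 5 == 5 -> filled
(185,189): col outside [0, 185] -> not filled
(203,173): row=0b11001011, col=0b10101101, row AND col = 0b10001001 = 137; 137 != 173 -> empty
(53,17): row=0b110101, col=0b10001, row AND col = 0b10001 = 17; 17 == 17 -> filled
(26,16): row=0b11010, col=0b10000, row AND col = 0b10000 = 16; 16 == 16 -> filled
(66,5): row=0b1000010, col=0b101, row AND col = 0b0 = 0; 0 != 5 -> empty
(255,135): row=0b11111111, col=0b10000111, row AND col = 0b10000111 = 135; 135 == 135 -> filled
(180,-5): col outside [0, 180] -> not filled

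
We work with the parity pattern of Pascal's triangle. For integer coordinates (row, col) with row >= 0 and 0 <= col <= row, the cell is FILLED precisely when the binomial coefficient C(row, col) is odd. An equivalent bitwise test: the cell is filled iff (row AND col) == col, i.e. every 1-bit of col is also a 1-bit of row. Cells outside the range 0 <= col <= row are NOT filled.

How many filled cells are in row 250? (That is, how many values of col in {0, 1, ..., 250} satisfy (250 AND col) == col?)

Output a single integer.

Answer: 64

Derivation:
250 in binary = 11111010
popcount(250) = number of 1-bits in 11111010 = 6
A col c satisfies (250 AND c) == c iff every set bit of c is also set in 250; each of the 6 set bits of 250 can independently be on or off in c.
count = 2^6 = 64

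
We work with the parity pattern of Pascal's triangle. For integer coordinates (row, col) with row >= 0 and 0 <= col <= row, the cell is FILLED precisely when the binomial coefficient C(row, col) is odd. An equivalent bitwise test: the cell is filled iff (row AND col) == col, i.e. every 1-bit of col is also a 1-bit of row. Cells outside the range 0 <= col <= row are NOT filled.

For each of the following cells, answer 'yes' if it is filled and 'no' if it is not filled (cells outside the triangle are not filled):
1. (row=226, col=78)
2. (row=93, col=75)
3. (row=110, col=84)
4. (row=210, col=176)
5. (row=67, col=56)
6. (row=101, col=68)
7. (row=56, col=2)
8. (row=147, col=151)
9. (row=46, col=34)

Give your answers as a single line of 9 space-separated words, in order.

(226,78): row=0b11100010, col=0b1001110, row AND col = 0b1000010 = 66; 66 != 78 -> empty
(93,75): row=0b1011101, col=0b1001011, row AND col = 0b1001001 = 73; 73 != 75 -> empty
(110,84): row=0b1101110, col=0b1010100, row AND col = 0b1000100 = 68; 68 != 84 -> empty
(210,176): row=0b11010010, col=0b10110000, row AND col = 0b10010000 = 144; 144 != 176 -> empty
(67,56): row=0b1000011, col=0b111000, row AND col = 0b0 = 0; 0 != 56 -> empty
(101,68): row=0b1100101, col=0b1000100, row AND col = 0b1000100 = 68; 68 == 68 -> filled
(56,2): row=0b111000, col=0b10, row AND col = 0b0 = 0; 0 != 2 -> empty
(147,151): col outside [0, 147] -> not filled
(46,34): row=0b101110, col=0b100010, row AND col = 0b100010 = 34; 34 == 34 -> filled

Answer: no no no no no yes no no yes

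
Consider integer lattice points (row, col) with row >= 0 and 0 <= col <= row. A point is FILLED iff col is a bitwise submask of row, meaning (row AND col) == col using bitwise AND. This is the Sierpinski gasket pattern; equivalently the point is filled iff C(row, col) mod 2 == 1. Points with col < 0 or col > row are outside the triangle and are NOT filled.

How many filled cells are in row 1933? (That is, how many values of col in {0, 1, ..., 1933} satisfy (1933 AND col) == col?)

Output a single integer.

1933 in binary = 11110001101
popcount(1933) = number of 1-bits in 11110001101 = 7
A col c satisfies (1933 AND c) == c iff every set bit of c is also set in 1933; each of the 7 set bits of 1933 can independently be on or off in c.
count = 2^7 = 128

Answer: 128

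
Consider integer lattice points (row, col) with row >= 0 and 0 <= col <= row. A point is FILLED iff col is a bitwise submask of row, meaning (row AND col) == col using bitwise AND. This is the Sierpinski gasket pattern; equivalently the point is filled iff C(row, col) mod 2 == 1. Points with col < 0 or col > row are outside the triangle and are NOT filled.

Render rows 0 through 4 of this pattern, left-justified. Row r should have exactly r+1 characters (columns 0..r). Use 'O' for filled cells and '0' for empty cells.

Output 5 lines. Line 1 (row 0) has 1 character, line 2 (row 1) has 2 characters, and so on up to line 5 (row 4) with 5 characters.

Answer: O
OO
O0O
OOOO
O000O

Derivation:
r0=0: O
r1=1: OO
r2=10: O0O
r3=11: OOOO
r4=100: O000O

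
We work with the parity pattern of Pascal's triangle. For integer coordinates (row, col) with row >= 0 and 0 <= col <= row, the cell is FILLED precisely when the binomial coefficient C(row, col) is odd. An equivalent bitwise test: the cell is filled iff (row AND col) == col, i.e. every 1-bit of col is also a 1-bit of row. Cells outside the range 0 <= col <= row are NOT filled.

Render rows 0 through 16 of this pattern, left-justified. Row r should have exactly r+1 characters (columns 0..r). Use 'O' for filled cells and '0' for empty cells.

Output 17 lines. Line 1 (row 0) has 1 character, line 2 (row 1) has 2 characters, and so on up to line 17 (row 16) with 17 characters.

Answer: O
OO
O0O
OOOO
O000O
OO00OO
O0O0O0O
OOOOOOOO
O0000000O
OO000000OO
O0O00000O0O
OOOO0000OOOO
O000O000O000O
OO00OO00OO00OO
O0O0O0O0O0O0O0O
OOOOOOOOOOOOOOOO
O000000000000000O

Derivation:
r0=0: O
r1=1: OO
r2=10: O0O
r3=11: OOOO
r4=100: O000O
r5=101: OO00OO
r6=110: O0O0O0O
r7=111: OOOOOOOO
r8=1000: O0000000O
r9=1001: OO000000OO
r10=1010: O0O00000O0O
r11=1011: OOOO0000OOOO
r12=1100: O000O000O000O
r13=1101: OO00OO00OO00OO
r14=1110: O0O0O0O0O0O0O0O
r15=1111: OOOOOOOOOOOOOOOO
r16=10000: O000000000000000O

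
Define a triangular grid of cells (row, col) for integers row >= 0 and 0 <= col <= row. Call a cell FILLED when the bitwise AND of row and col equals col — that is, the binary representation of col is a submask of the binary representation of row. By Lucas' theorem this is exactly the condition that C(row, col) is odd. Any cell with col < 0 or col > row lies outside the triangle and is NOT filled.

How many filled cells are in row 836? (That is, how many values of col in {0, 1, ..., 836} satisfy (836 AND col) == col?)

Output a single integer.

836 in binary = 1101000100
popcount(836) = number of 1-bits in 1101000100 = 4
A col c satisfies (836 AND c) == c iff every set bit of c is also set in 836; each of the 4 set bits of 836 can independently be on or off in c.
count = 2^4 = 16

Answer: 16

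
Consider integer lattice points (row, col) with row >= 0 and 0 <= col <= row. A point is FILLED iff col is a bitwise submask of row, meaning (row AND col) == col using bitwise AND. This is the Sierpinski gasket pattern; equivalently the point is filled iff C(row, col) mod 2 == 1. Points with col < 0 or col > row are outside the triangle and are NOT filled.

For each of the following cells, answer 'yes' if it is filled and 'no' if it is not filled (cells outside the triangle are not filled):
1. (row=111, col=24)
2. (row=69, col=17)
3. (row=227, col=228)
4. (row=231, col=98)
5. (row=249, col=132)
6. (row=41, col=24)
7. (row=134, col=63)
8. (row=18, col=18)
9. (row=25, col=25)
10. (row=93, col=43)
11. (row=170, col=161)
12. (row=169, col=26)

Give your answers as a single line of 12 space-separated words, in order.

Answer: no no no yes no no no yes yes no no no

Derivation:
(111,24): row=0b1101111, col=0b11000, row AND col = 0b1000 = 8; 8 != 24 -> empty
(69,17): row=0b1000101, col=0b10001, row AND col = 0b1 = 1; 1 != 17 -> empty
(227,228): col outside [0, 227] -> not filled
(231,98): row=0b11100111, col=0b1100010, row AND col = 0b1100010 = 98; 98 == 98 -> filled
(249,132): row=0b11111001, col=0b10000100, row AND col = 0b10000000 = 128; 128 != 132 -> empty
(41,24): row=0b101001, col=0b11000, row AND col = 0b1000 = 8; 8 != 24 -> empty
(134,63): row=0b10000110, col=0b111111, row AND col = 0b110 = 6; 6 != 63 -> empty
(18,18): row=0b10010, col=0b10010, row AND col = 0b10010 = 18; 18 == 18 -> filled
(25,25): row=0b11001, col=0b11001, row AND col = 0b11001 = 25; 25 == 25 -> filled
(93,43): row=0b1011101, col=0b101011, row AND col = 0b1001 = 9; 9 != 43 -> empty
(170,161): row=0b10101010, col=0b10100001, row AND col = 0b10100000 = 160; 160 != 161 -> empty
(169,26): row=0b10101001, col=0b11010, row AND col = 0b1000 = 8; 8 != 26 -> empty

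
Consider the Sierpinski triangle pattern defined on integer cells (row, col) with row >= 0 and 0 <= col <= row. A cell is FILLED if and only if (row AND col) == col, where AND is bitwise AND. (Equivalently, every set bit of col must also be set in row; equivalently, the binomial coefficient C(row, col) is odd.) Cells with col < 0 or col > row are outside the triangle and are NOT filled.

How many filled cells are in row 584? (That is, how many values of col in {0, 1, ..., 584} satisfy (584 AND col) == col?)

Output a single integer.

584 in binary = 1001001000
popcount(584) = number of 1-bits in 1001001000 = 3
A col c satisfies (584 AND c) == c iff every set bit of c is also set in 584; each of the 3 set bits of 584 can independently be on or off in c.
count = 2^3 = 8

Answer: 8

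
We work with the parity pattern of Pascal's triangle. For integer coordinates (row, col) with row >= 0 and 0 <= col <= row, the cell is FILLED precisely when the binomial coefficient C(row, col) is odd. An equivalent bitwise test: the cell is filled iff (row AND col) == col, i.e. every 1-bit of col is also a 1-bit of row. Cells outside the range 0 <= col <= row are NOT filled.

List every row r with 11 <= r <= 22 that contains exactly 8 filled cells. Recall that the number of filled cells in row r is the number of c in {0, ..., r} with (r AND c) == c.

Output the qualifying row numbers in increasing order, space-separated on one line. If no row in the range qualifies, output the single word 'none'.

Answer: 11 13 14 19 21 22

Derivation:
Row r has 2^popcount(r) filled cells, so we need popcount(r) = log2(8) = 3.
Scan r = 11..22 and keep those with exactly 3 one-bits:
r=11=1011 popcount=3 -> KEEP
r=12=1100 popcount=2 -> skip
r=13=1101 popcount=3 -> KEEP
r=14=1110 popcount=3 -> KEEP
r=15=1111 popcount=4 -> skip
r=16=10000 popcount=1 -> skip
r=17=10001 popcount=2 -> skip
r=18=10010 popcount=2 -> skip
r=19=10011 popcount=3 -> KEEP
r=20=10100 popcount=2 -> skip
r=21=10101 popcount=3 -> KEEP
r=22=10110 popcount=3 -> KEEP
Kept rows: 11 13 14 19 21 22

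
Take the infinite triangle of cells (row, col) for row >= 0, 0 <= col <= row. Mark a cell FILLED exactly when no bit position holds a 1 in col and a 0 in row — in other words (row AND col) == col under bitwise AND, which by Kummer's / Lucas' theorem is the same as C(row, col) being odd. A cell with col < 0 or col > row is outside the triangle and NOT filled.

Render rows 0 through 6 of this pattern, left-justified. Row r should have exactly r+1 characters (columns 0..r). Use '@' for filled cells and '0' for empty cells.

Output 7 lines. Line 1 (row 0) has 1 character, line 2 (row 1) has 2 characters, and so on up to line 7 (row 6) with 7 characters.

Answer: @
@@
@0@
@@@@
@000@
@@00@@
@0@0@0@

Derivation:
r0=0: @
r1=1: @@
r2=10: @0@
r3=11: @@@@
r4=100: @000@
r5=101: @@00@@
r6=110: @0@0@0@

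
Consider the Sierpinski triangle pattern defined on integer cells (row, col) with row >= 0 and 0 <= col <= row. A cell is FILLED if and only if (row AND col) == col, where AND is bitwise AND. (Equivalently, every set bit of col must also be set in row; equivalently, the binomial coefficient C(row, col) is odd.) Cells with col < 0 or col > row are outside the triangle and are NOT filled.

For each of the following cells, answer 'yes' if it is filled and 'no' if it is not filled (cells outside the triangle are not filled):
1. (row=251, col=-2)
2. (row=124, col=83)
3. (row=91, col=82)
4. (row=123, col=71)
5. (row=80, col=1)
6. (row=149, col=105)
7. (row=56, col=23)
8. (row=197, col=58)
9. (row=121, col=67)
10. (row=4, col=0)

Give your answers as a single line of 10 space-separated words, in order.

Answer: no no yes no no no no no no yes

Derivation:
(251,-2): col outside [0, 251] -> not filled
(124,83): row=0b1111100, col=0b1010011, row AND col = 0b1010000 = 80; 80 != 83 -> empty
(91,82): row=0b1011011, col=0b1010010, row AND col = 0b1010010 = 82; 82 == 82 -> filled
(123,71): row=0b1111011, col=0b1000111, row AND col = 0b1000011 = 67; 67 != 71 -> empty
(80,1): row=0b1010000, col=0b1, row AND col = 0b0 = 0; 0 != 1 -> empty
(149,105): row=0b10010101, col=0b1101001, row AND col = 0b1 = 1; 1 != 105 -> empty
(56,23): row=0b111000, col=0b10111, row AND col = 0b10000 = 16; 16 != 23 -> empty
(197,58): row=0b11000101, col=0b111010, row AND col = 0b0 = 0; 0 != 58 -> empty
(121,67): row=0b1111001, col=0b1000011, row AND col = 0b1000001 = 65; 65 != 67 -> empty
(4,0): row=0b100, col=0b0, row AND col = 0b0 = 0; 0 == 0 -> filled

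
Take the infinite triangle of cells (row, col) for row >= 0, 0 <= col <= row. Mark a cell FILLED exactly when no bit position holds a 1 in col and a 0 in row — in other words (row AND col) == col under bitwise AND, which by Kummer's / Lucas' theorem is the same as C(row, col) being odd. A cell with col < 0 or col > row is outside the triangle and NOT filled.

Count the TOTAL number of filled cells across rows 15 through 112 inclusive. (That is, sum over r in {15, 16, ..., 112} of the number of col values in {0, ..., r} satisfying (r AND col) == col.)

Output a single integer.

r15=1111 pc4: +16 =16
r16=10000 pc1: +2 =18
r17=10001 pc2: +4 =22
r18=10010 pc2: +4 =26
r19=10011 pc3: +8 =34
r20=10100 pc2: +4 =38
r21=10101 pc3: +8 =46
r22=10110 pc3: +8 =54
r23=10111 pc4: +16 =70
r24=11000 pc2: +4 =74
r25=11001 pc3: +8 =82
r26=11010 pc3: +8 =90
r27=11011 pc4: +16 =106
r28=11100 pc3: +8 =114
r29=11101 pc4: +16 =130
r30=11110 pc4: +16 =146
r31=11111 pc5: +32 =178
r32=100000 pc1: +2 =180
r33=100001 pc2: +4 =184
r34=100010 pc2: +4 =188
r35=100011 pc3: +8 =196
r36=100100 pc2: +4 =200
r37=100101 pc3: +8 =208
r38=100110 pc3: +8 =216
r39=100111 pc4: +16 =232
r40=101000 pc2: +4 =236
r41=101001 pc3: +8 =244
r42=101010 pc3: +8 =252
r43=101011 pc4: +16 =268
r44=101100 pc3: +8 =276
r45=101101 pc4: +16 =292
r46=101110 pc4: +16 =308
r47=101111 pc5: +32 =340
r48=110000 pc2: +4 =344
r49=110001 pc3: +8 =352
r50=110010 pc3: +8 =360
r51=110011 pc4: +16 =376
r52=110100 pc3: +8 =384
r53=110101 pc4: +16 =400
r54=110110 pc4: +16 =416
r55=110111 pc5: +32 =448
r56=111000 pc3: +8 =456
r57=111001 pc4: +16 =472
r58=111010 pc4: +16 =488
r59=111011 pc5: +32 =520
r60=111100 pc4: +16 =536
r61=111101 pc5: +32 =568
r62=111110 pc5: +32 =600
r63=111111 pc6: +64 =664
r64=1000000 pc1: +2 =666
r65=1000001 pc2: +4 =670
r66=1000010 pc2: +4 =674
r67=1000011 pc3: +8 =682
r68=1000100 pc2: +4 =686
r69=1000101 pc3: +8 =694
r70=1000110 pc3: +8 =702
r71=1000111 pc4: +16 =718
r72=1001000 pc2: +4 =722
r73=1001001 pc3: +8 =730
r74=1001010 pc3: +8 =738
r75=1001011 pc4: +16 =754
r76=1001100 pc3: +8 =762
r77=1001101 pc4: +16 =778
r78=1001110 pc4: +16 =794
r79=1001111 pc5: +32 =826
r80=1010000 pc2: +4 =830
r81=1010001 pc3: +8 =838
r82=1010010 pc3: +8 =846
r83=1010011 pc4: +16 =862
r84=1010100 pc3: +8 =870
r85=1010101 pc4: +16 =886
r86=1010110 pc4: +16 =902
r87=1010111 pc5: +32 =934
r88=1011000 pc3: +8 =942
r89=1011001 pc4: +16 =958
r90=1011010 pc4: +16 =974
r91=1011011 pc5: +32 =1006
r92=1011100 pc4: +16 =1022
r93=1011101 pc5: +32 =1054
r94=1011110 pc5: +32 =1086
r95=1011111 pc6: +64 =1150
r96=1100000 pc2: +4 =1154
r97=1100001 pc3: +8 =1162
r98=1100010 pc3: +8 =1170
r99=1100011 pc4: +16 =1186
r100=1100100 pc3: +8 =1194
r101=1100101 pc4: +16 =1210
r102=1100110 pc4: +16 =1226
r103=1100111 pc5: +32 =1258
r104=1101000 pc3: +8 =1266
r105=1101001 pc4: +16 =1282
r106=1101010 pc4: +16 =1298
r107=1101011 pc5: +32 =1330
r108=1101100 pc4: +16 =1346
r109=1101101 pc5: +32 =1378
r110=1101110 pc5: +32 =1410
r111=1101111 pc6: +64 =1474
r112=1110000 pc3: +8 =1482

Answer: 1482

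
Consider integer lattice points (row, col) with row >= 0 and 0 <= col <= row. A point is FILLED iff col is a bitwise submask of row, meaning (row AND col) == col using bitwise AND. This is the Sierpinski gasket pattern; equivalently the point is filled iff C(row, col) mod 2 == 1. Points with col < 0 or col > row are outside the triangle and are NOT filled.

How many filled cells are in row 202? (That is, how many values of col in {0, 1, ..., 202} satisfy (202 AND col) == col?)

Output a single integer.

202 in binary = 11001010
popcount(202) = number of 1-bits in 11001010 = 4
A col c satisfies (202 AND c) == c iff every set bit of c is also set in 202; each of the 4 set bits of 202 can independently be on or off in c.
count = 2^4 = 16

Answer: 16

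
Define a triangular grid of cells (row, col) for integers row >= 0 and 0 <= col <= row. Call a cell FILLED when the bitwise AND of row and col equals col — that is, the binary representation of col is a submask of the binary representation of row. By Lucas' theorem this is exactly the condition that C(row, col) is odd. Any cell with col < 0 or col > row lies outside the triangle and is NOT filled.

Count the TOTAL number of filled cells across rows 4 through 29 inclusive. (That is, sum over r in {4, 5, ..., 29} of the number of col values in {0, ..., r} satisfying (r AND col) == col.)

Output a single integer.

r4=100 pc1: +2 =2
r5=101 pc2: +4 =6
r6=110 pc2: +4 =10
r7=111 pc3: +8 =18
r8=1000 pc1: +2 =20
r9=1001 pc2: +4 =24
r10=1010 pc2: +4 =28
r11=1011 pc3: +8 =36
r12=1100 pc2: +4 =40
r13=1101 pc3: +8 =48
r14=1110 pc3: +8 =56
r15=1111 pc4: +16 =72
r16=10000 pc1: +2 =74
r17=10001 pc2: +4 =78
r18=10010 pc2: +4 =82
r19=10011 pc3: +8 =90
r20=10100 pc2: +4 =94
r21=10101 pc3: +8 =102
r22=10110 pc3: +8 =110
r23=10111 pc4: +16 =126
r24=11000 pc2: +4 =130
r25=11001 pc3: +8 =138
r26=11010 pc3: +8 =146
r27=11011 pc4: +16 =162
r28=11100 pc3: +8 =170
r29=11101 pc4: +16 =186

Answer: 186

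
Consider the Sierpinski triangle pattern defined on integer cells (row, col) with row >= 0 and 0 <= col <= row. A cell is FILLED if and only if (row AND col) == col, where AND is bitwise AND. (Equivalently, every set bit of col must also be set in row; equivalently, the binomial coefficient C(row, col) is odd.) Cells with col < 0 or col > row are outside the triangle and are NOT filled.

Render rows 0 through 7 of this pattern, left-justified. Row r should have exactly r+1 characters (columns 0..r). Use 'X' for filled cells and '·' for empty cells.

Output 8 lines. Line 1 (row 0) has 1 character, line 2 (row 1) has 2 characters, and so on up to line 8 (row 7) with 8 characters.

Answer: X
XX
X·X
XXXX
X···X
XX··XX
X·X·X·X
XXXXXXXX

Derivation:
r0=0: X
r1=1: XX
r2=10: X·X
r3=11: XXXX
r4=100: X···X
r5=101: XX··XX
r6=110: X·X·X·X
r7=111: XXXXXXXX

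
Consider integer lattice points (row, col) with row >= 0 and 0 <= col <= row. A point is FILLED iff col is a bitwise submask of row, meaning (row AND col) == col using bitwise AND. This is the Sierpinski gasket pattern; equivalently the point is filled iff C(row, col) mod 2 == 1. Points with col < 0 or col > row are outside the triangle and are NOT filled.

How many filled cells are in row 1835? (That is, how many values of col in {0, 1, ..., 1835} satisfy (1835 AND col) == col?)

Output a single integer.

Answer: 128

Derivation:
1835 in binary = 11100101011
popcount(1835) = number of 1-bits in 11100101011 = 7
A col c satisfies (1835 AND c) == c iff every set bit of c is also set in 1835; each of the 7 set bits of 1835 can independently be on or off in c.
count = 2^7 = 128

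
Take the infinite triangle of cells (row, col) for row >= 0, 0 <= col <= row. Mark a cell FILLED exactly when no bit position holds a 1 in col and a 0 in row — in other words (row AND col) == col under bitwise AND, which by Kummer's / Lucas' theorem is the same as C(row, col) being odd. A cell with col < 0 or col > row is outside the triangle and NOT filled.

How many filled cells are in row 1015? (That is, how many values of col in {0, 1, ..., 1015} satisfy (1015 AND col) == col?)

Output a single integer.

1015 in binary = 1111110111
popcount(1015) = number of 1-bits in 1111110111 = 9
A col c satisfies (1015 AND c) == c iff every set bit of c is also set in 1015; each of the 9 set bits of 1015 can independently be on or off in c.
count = 2^9 = 512

Answer: 512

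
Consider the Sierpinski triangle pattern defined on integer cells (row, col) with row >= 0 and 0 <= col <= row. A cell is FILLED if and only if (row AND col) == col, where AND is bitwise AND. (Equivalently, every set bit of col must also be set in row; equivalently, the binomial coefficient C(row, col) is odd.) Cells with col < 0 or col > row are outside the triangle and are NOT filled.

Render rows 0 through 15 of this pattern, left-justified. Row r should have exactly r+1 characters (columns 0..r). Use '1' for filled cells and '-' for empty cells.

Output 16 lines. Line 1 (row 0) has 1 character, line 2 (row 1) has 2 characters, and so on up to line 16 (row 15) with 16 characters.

r0=0: 1
r1=1: 11
r2=10: 1-1
r3=11: 1111
r4=100: 1---1
r5=101: 11--11
r6=110: 1-1-1-1
r7=111: 11111111
r8=1000: 1-------1
r9=1001: 11------11
r10=1010: 1-1-----1-1
r11=1011: 1111----1111
r12=1100: 1---1---1---1
r13=1101: 11--11--11--11
r14=1110: 1-1-1-1-1-1-1-1
r15=1111: 1111111111111111

Answer: 1
11
1-1
1111
1---1
11--11
1-1-1-1
11111111
1-------1
11------11
1-1-----1-1
1111----1111
1---1---1---1
11--11--11--11
1-1-1-1-1-1-1-1
1111111111111111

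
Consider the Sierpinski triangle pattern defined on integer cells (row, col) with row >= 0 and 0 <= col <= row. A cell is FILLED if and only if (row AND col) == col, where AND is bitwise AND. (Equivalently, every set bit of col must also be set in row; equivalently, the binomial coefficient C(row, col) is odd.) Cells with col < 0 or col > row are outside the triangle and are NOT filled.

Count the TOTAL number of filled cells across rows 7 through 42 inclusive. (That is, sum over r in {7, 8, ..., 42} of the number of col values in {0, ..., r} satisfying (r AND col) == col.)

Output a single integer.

r7=111 pc3: +8 =8
r8=1000 pc1: +2 =10
r9=1001 pc2: +4 =14
r10=1010 pc2: +4 =18
r11=1011 pc3: +8 =26
r12=1100 pc2: +4 =30
r13=1101 pc3: +8 =38
r14=1110 pc3: +8 =46
r15=1111 pc4: +16 =62
r16=10000 pc1: +2 =64
r17=10001 pc2: +4 =68
r18=10010 pc2: +4 =72
r19=10011 pc3: +8 =80
r20=10100 pc2: +4 =84
r21=10101 pc3: +8 =92
r22=10110 pc3: +8 =100
r23=10111 pc4: +16 =116
r24=11000 pc2: +4 =120
r25=11001 pc3: +8 =128
r26=11010 pc3: +8 =136
r27=11011 pc4: +16 =152
r28=11100 pc3: +8 =160
r29=11101 pc4: +16 =176
r30=11110 pc4: +16 =192
r31=11111 pc5: +32 =224
r32=100000 pc1: +2 =226
r33=100001 pc2: +4 =230
r34=100010 pc2: +4 =234
r35=100011 pc3: +8 =242
r36=100100 pc2: +4 =246
r37=100101 pc3: +8 =254
r38=100110 pc3: +8 =262
r39=100111 pc4: +16 =278
r40=101000 pc2: +4 =282
r41=101001 pc3: +8 =290
r42=101010 pc3: +8 =298

Answer: 298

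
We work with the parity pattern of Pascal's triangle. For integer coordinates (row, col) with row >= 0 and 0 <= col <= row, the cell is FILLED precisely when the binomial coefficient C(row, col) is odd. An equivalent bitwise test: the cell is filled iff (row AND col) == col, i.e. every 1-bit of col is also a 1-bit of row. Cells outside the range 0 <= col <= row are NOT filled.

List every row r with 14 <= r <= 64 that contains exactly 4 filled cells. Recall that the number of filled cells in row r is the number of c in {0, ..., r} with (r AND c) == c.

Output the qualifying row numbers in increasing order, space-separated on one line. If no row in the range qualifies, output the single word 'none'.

Answer: 17 18 20 24 33 34 36 40 48

Derivation:
Row r has 2^popcount(r) filled cells, so we need popcount(r) = log2(4) = 2.
Scan r = 14..64 and keep those with exactly 2 one-bits:
r=14=1110 popcount=3 -> skip
r=15=1111 popcount=4 -> skip
r=16=10000 popcount=1 -> skip
r=17=10001 popcount=2 -> KEEP
r=18=10010 popcount=2 -> KEEP
r=19=10011 popcount=3 -> skip
r=20=10100 popcount=2 -> KEEP
r=21=10101 popcount=3 -> skip
r=22=10110 popcount=3 -> skip
r=23=10111 popcount=4 -> skip
r=24=11000 popcount=2 -> KEEP
r=25=11001 popcount=3 -> skip
r=26=11010 popcount=3 -> skip
r=27=11011 popcount=4 -> skip
r=28=11100 popcount=3 -> skip
r=29=11101 popcount=4 -> skip
r=30=11110 popcount=4 -> skip
r=31=11111 popcount=5 -> skip
r=32=100000 popcount=1 -> skip
r=33=100001 popcount=2 -> KEEP
r=34=100010 popcount=2 -> KEEP
r=35=100011 popcount=3 -> skip
r=36=100100 popcount=2 -> KEEP
r=37=100101 popcount=3 -> skip
r=38=100110 popcount=3 -> skip
r=39=100111 popcount=4 -> skip
r=40=101000 popcount=2 -> KEEP
r=41=101001 popcount=3 -> skip
r=42=101010 popcount=3 -> skip
r=43=101011 popcount=4 -> skip
r=44=101100 popcount=3 -> skip
r=45=101101 popcount=4 -> skip
r=46=101110 popcount=4 -> skip
r=47=101111 popcount=5 -> skip
r=48=110000 popcount=2 -> KEEP
r=49=110001 popcount=3 -> skip
r=50=110010 popcount=3 -> skip
r=51=110011 popcount=4 -> skip
r=52=110100 popcount=3 -> skip
r=53=110101 popcount=4 -> skip
r=54=110110 popcount=4 -> skip
r=55=110111 popcount=5 -> skip
r=56=111000 popcount=3 -> skip
r=57=111001 popcount=4 -> skip
r=58=111010 popcount=4 -> skip
r=59=111011 popcount=5 -> skip
r=60=111100 popcount=4 -> skip
r=61=111101 popcount=5 -> skip
r=62=111110 popcount=5 -> skip
r=63=111111 popcount=6 -> skip
r=64=1000000 popcount=1 -> skip
Kept rows: 17 18 20 24 33 34 36 40 48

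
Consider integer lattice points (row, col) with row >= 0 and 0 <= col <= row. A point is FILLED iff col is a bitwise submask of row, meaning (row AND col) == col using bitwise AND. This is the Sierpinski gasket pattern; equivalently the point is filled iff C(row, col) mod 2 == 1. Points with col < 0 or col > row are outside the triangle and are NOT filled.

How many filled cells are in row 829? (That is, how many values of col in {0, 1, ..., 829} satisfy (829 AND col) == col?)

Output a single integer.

829 in binary = 1100111101
popcount(829) = number of 1-bits in 1100111101 = 7
A col c satisfies (829 AND c) == c iff every set bit of c is also set in 829; each of the 7 set bits of 829 can independently be on or off in c.
count = 2^7 = 128

Answer: 128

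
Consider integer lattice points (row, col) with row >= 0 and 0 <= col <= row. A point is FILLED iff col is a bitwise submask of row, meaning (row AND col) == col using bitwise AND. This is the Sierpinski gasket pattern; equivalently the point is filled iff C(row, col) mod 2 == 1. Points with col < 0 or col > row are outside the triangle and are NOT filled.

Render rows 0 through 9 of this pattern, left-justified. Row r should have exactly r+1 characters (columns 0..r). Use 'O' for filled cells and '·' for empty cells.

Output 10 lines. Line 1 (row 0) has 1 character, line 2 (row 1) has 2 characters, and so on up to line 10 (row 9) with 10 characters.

Answer: O
OO
O·O
OOOO
O···O
OO··OO
O·O·O·O
OOOOOOOO
O·······O
OO······OO

Derivation:
r0=0: O
r1=1: OO
r2=10: O·O
r3=11: OOOO
r4=100: O···O
r5=101: OO··OO
r6=110: O·O·O·O
r7=111: OOOOOOOO
r8=1000: O·······O
r9=1001: OO······OO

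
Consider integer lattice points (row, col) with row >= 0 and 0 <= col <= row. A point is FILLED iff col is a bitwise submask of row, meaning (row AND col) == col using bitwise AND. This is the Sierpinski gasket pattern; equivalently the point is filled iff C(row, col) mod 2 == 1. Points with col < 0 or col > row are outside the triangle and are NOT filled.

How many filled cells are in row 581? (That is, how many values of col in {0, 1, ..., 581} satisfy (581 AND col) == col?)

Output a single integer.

Answer: 16

Derivation:
581 in binary = 1001000101
popcount(581) = number of 1-bits in 1001000101 = 4
A col c satisfies (581 AND c) == c iff every set bit of c is also set in 581; each of the 4 set bits of 581 can independently be on or off in c.
count = 2^4 = 16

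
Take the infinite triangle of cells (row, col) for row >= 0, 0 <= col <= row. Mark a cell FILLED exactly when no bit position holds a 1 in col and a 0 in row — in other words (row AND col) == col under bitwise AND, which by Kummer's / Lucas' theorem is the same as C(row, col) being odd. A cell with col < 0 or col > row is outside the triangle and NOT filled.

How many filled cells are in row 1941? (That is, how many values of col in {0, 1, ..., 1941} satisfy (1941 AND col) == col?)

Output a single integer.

1941 in binary = 11110010101
popcount(1941) = number of 1-bits in 11110010101 = 7
A col c satisfies (1941 AND c) == c iff every set bit of c is also set in 1941; each of the 7 set bits of 1941 can independently be on or off in c.
count = 2^7 = 128

Answer: 128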